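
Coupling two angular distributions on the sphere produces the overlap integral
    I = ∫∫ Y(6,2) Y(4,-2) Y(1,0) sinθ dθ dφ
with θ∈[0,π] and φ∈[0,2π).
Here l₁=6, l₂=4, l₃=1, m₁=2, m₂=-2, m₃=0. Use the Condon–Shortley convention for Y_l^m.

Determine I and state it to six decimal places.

l₃=1 ∉ [2,10] — triangle fails ⇒ I = 0

0.000000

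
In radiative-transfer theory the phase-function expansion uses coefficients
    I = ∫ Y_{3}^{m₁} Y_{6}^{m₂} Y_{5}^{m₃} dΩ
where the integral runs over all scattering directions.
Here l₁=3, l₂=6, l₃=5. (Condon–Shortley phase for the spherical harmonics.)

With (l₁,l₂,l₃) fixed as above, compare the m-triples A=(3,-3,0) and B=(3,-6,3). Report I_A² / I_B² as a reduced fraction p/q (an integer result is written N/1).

28/11

Same 3,6,5: normalisation and zero-m 3j drop out of the ratio.
A: Δ: 4! 2! 8! / 15! → 1/675675; sum: t=0:+1/34560 = 1/34560; 3j²(3 6 5; 3 -3 0) = Δ·Π!·Σ² = 4/143  (sign -1)
B: Δ: 4! 2! 8! / 15! → 1/675675; sum: t=0:+1/1935360 = 1/1935360; 3j²(3 6 5; 3 -6 3) = Δ·Π!·Σ² = 1/91  (sign +1)
I_A²/I_B² = (4/143)/(1/91) = 28/11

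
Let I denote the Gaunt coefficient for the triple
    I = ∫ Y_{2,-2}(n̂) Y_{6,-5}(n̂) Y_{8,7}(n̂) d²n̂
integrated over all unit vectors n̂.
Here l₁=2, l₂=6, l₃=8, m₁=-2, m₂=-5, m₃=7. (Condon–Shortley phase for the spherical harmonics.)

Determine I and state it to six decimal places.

-0.313531

Rules hold: Σm=0, L=16 even, 4≤8≤8.
N = 5·13·17 = 1105
Δ = 0!·4!·12!/17! = 1/30940
Racah Σ t=0..0: t=0:+1/2073600 = 1/2073600
⇒ 3j(2 6 8; 0 0 0)² = 28/1105, sgn +1
Racah Σ t=0..0: t=0:+1/958003200 = 1/958003200
⇒ 3j(2 6 8; -2 -5 7)² = 3/68, sgn -1
4πI² = N·(3j₀)²·(3jₘ)² = 21/17
I = -1·√(1.23529/4π) = -0.31353083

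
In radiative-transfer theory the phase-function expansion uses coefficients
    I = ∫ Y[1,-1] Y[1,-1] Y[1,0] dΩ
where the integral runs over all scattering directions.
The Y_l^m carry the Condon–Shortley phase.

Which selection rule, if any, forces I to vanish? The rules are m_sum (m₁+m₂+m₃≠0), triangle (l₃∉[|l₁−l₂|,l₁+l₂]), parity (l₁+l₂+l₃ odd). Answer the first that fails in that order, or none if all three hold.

m_sum

azimuthal sum: -1 − 1 + 0 = -2  ✗
0 ≤ 1 ≤ 2 (triangle on l)
L = 1 + 1 + 1 = 3 (odd)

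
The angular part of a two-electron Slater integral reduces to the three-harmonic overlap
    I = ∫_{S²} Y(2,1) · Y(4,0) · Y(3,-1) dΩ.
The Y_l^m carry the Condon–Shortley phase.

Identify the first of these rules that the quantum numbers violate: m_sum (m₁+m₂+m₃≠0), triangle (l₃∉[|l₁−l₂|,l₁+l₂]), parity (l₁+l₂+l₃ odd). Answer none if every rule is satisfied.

Σmᵢ = 0  ✓
l₃∈[|l₁−l₂|,l₁+l₂]=[2,6], have l₃=3  ✓
Σlᵢ = 9 ⇒ odd  ✗

parity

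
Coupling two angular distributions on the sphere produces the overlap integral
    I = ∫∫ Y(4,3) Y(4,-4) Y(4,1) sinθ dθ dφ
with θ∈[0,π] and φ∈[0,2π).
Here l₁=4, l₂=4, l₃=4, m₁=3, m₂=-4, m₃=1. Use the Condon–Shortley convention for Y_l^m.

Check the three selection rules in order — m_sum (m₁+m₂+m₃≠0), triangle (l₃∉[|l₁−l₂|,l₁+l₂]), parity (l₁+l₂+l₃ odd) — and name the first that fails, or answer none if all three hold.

azimuthal sum: 3 − 4 + 1 = 0  ✓
0 ≤ 4 ≤ 8 (triangle on l)  ✓
L = 4 + 4 + 4 = 12 (even)  ✓

none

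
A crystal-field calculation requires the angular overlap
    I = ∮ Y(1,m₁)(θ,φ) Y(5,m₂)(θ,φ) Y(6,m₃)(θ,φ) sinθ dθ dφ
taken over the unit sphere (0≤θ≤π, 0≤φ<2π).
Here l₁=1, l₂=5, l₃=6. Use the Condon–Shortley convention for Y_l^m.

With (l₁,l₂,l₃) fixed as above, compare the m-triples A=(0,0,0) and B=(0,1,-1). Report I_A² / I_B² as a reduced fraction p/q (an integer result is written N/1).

36/35

l's match ⇒ only the (l;m) 3-j factors differ between A and B.
A: triangle coeff Δ(1,5,6) = 1/858; Σ_t [0,0]: t=0:+1/14400 = 1/14400; (3j)²=6/143 [(1 5 6; 0 0 0)], sign=+1
B: triangle coeff Δ(1,5,6) = 1/858; Σ_t [0,0]: t=0:+1/17280 = 1/17280; (3j)²=35/858 [(1 5 6; 0 1 -1)], sign=-1
I_A²/I_B² = (6/143)/(35/858) = 36/35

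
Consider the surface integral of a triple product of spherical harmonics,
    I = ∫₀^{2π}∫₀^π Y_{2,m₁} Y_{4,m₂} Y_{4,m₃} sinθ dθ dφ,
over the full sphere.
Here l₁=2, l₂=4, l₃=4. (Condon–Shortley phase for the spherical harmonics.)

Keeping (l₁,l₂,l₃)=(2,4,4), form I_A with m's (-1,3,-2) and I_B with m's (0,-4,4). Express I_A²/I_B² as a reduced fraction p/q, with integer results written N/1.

75/112

Shared (l₁,l₂,l₃)=(2,4,4): N and (l;000)² cancel in I_A²/I_B².
A: Δ = 2!·2!·6!/11! = 1/13860; Racah Σ t=1..2: t=1:−1/1440 t=2:+1/240 = 1/288; ⇒ 3j(2 4 4; -1 3 -2)² = 5/132, sgn +1
B: Δ = 2!·2!·6!/11! = 1/13860; Racah Σ t=0..0: t=0:+1/2880 = 1/2880; ⇒ 3j(2 4 4; 0 -4 4)² = 28/495, sgn +1
I_A²/I_B² = (5/132)/(28/495) = 75/112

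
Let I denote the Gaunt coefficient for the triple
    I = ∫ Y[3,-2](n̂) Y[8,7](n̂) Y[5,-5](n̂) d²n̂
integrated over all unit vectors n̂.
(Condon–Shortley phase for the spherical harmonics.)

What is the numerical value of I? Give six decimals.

m-sum 0 ✓  L=16 even ✓  5≤5≤11 ✓
Π(2lᵢ+1) = 7×17×11 = 1309
triangle coeff Δ(3,8,5) = 1/136136
Σ_t [3,3]: t=3:−1/518400 = -1/518400
(3j)²=56/2431 [(3 8 5; 0 0 0)], sign=+1
Σ_t [5,5]: t=5:−1/435456000 = -1/435456000
(3j)²=3/136 [(3 8 5; -2 7 -5)], sign=-1
⇒ 4πI² = 147/221
I = (-1)√(147/221/(4π)) = -0.23006873

-0.230069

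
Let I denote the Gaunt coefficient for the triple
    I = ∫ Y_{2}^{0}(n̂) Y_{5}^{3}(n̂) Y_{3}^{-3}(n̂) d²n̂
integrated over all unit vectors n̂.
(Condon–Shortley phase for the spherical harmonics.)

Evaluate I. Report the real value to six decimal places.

-0.126792

Rules hold: Σm=0, L=10 even, 3≤3≤7.
N = 5·11·7 = 385
Δ = 4!·0!·6!/11! = 1/2310
Racah Σ t=2..2: t=2:+1/144 = 1/144
⇒ 3j(2 5 3; 0 0 0)² = 10/231, sgn -1
Racah Σ t=2..2: t=2:+1/2880 = 1/2880
⇒ 3j(2 5 3; 0 3 -3)² = 2/165, sgn +1
4πI² = N·(3j₀)²·(3jₘ)² = 20/99
I = -1·√(0.20202/4π) = -0.12679218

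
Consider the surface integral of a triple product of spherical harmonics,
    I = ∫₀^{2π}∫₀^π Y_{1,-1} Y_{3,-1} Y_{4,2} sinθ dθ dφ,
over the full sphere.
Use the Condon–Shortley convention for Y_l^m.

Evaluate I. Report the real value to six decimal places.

Checks pass: Σm=0; 8 even; l₃=4∈[2,4].
(2·1+1)(2·3+1)(2·4+1) = 189
Δ: 0! 2! 6! / 9! → 1/252
sum: t=0:+1/36 = 1/36
3j²(1 3 4; 0 0 0) = Δ·Π!·Σ² = 4/63  (sign +1)
sum: t=0:+1/96 = 1/96
3j²(1 3 4; -1 -1 2) = Δ·Π!·Σ² = 5/84  (sign +1)
combine: 4πI² = 189·4/63·5/84 = 5/7
take √, sign +1: I = 0.23841361

0.238414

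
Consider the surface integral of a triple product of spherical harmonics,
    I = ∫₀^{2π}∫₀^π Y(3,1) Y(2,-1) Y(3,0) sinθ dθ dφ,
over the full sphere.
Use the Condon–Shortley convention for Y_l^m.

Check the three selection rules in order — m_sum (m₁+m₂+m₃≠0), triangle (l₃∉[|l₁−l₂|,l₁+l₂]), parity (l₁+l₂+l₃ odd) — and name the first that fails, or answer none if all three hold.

azimuthal sum: 1 − 1 + 0 = 0  ✓
1 ≤ 3 ≤ 5 (triangle on l)  ✓
L = 3 + 2 + 3 = 8 (even)  ✓

none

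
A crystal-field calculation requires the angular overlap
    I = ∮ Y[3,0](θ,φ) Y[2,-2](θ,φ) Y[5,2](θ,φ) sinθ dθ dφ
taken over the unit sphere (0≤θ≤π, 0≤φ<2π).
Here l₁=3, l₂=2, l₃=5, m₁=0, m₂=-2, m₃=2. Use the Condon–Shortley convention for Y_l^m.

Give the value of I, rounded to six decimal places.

Checks pass: Σm=0; 10 even; l₃=5∈[1,5].
(2·3+1)(2·2+1)(2·5+1) = 385
Δ: 0! 6! 4! / 11! → 1/2310
sum: t=0:+1/144 = 1/144
3j²(3 2 5; 0 0 0) = Δ·Π!·Σ² = 10/231  (sign -1)
sum: t=0:+1/864 = 1/864
3j²(3 2 5; 0 -2 2) = Δ·Π!·Σ² = 1/66  (sign -1)
combine: 4πI² = 385·10/231·1/66 = 25/99
take √, sign +1: I = 0.14175797

0.141758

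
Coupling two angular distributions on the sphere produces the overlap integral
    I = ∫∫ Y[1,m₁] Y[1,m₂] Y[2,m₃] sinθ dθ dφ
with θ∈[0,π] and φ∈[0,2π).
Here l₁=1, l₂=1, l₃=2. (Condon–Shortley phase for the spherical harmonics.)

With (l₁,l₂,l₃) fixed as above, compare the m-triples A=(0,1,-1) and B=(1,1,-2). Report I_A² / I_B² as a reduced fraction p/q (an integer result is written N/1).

1/2

Shared (l₁,l₂,l₃)=(1,1,2): N and (l;000)² cancel in I_A²/I_B².
A: Δ = 0!·2!·2!/5! = 1/30; Racah Σ t=0..0: t=0:+1/2 = 1/2; ⇒ 3j(1 1 2; 0 1 -1)² = 1/10, sgn -1
B: Δ = 0!·2!·2!/5! = 1/30; Racah Σ t=0..0: t=0:+1/4 = 1/4; ⇒ 3j(1 1 2; 1 1 -2)² = 1/5, sgn +1
I_A²/I_B² = (1/10)/(1/5) = 1/2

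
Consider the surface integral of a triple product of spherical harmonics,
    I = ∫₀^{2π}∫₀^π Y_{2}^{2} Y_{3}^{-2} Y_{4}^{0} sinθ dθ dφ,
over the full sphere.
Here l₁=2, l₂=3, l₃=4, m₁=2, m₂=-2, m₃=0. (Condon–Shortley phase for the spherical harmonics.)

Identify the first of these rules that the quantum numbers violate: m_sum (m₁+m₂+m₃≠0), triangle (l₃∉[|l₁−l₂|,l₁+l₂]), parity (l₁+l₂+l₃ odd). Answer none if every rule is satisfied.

parity

azimuthal sum: 2 − 2 + 0 = 0  ✓
1 ≤ 4 ≤ 5 (triangle on l)  ✓
L = 2 + 3 + 4 = 9 (odd)  ✗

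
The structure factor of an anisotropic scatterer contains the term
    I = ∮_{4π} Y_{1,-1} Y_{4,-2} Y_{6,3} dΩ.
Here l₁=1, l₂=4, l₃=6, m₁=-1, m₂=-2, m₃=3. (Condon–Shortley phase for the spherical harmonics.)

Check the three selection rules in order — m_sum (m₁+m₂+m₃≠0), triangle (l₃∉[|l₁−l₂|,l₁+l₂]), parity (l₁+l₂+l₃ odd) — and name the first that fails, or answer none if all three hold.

triangle

m₁+m₂+m₃ = -1 − 2 + 3 = 0  ✓
triangle: |1−4|=3 ≤ l₃=6 ≤ 1+4=5  ✗
parity: l₁+l₂+l₃ = 11 is odd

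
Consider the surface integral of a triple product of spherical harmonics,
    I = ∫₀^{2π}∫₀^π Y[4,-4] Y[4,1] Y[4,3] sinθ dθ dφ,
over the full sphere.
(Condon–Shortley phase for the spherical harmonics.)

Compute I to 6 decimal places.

-0.168431

m-sum 0 ✓  L=12 even ✓  0≤4≤8 ✓
Π(2lᵢ+1) = 9×9×9 = 729
triangle coeff Δ(4,4,4) = 1/450450
Σ_t [0,4]: t=0:+1/13824 t=1:−1/216 t=2:+1/64 t=3:−1/216 t=4:+1/13824 = 5/768
(3j)²=18/1001 [(4 4 4; 0 0 0)], sign=+1
Σ_t [4,4]: t=4:+1/3456 = 1/3456
(3j)²=35/1287 [(4 4 4; -4 1 3)], sign=-1
⇒ 4πI² = 7290/20449
I = (-1)√(7290/20449/(4π)) = -0.16843130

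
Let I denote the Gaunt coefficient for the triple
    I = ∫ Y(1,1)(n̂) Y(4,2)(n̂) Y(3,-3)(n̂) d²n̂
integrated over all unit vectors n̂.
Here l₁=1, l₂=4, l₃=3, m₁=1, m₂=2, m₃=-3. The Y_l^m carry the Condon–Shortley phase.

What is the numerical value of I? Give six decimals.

Checks pass: Σm=0; 8 even; l₃=3∈[3,5].
(2·1+1)(2·4+1)(2·3+1) = 189
Δ: 2! 0! 6! / 9! → 1/252
sum: t=1:−1/36 = -1/36
3j²(1 4 3; 0 0 0) = Δ·Π!·Σ² = 4/63  (sign +1)
sum: t=0:+1/1440 = 1/1440
3j²(1 4 3; 1 2 -3) = Δ·Π!·Σ² = 1/252  (sign +1)
combine: 4πI² = 189·4/63·1/252 = 1/21
take √, sign +1: I = 0.06155813

0.061558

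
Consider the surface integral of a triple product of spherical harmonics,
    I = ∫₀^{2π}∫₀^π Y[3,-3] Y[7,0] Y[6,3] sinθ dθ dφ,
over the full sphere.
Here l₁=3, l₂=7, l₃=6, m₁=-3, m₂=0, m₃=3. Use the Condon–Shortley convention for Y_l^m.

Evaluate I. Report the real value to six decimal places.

m-sum 0 ✓  L=16 even ✓  4≤6≤10 ✓
Π(2lᵢ+1) = 7×15×13 = 1365
triangle coeff Δ(3,7,6) = 1/2042040
Σ_t [1,3]: t=1:−1/207360 t=2:+1/57600 t=3:−1/207360 = 1/129600
(3j)²=168/12155 [(3 7 6; 0 0 0)], sign=+1
Σ_t [4,4]: t=4:+1/1451520 = 1/1451520
(3j)²=45/4862 [(3 7 6; -3 0 3)], sign=-1
⇒ 4πI² = 79380/454597
I = (-1)√(79380/454597/(4π)) = -0.11787924

-0.117879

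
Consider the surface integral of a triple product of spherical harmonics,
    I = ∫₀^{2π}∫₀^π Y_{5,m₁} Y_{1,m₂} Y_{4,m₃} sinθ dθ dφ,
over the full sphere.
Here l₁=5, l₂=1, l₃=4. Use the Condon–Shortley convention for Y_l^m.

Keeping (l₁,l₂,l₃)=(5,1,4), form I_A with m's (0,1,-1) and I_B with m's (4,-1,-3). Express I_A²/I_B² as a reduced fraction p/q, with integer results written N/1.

l's match ⇒ only the (l;m) 3-j factors differ between A and B.
A: triangle coeff Δ(5,1,4) = 1/495; Σ_t [2,2]: t=2:+1/1440 = 1/1440; (3j)²=2/99 [(5 1 4; 0 1 -1)], sign=-1
B: triangle coeff Δ(5,1,4) = 1/495; Σ_t [0,0]: t=0:+1/10080 = 1/10080; (3j)²=4/55 [(5 1 4; 4 -1 -3)], sign=-1
I_A²/I_B² = (2/99)/(4/55) = 5/18

5/18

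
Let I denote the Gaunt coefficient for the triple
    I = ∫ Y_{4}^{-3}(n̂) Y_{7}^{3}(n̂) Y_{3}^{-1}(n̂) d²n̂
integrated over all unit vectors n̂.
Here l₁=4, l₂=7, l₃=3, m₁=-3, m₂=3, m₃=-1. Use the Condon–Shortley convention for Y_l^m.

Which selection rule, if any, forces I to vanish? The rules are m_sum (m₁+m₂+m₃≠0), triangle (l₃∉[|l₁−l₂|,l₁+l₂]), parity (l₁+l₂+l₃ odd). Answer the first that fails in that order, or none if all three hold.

m_sum

azimuthal sum: -3 + 3 − 1 = -1  ✗
3 ≤ 3 ≤ 11 (triangle on l)
L = 4 + 7 + 3 = 14 (even)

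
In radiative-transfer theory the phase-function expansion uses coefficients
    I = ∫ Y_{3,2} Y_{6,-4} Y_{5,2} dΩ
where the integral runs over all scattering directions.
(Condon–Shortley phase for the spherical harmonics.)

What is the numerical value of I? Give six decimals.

0.088266

m-sum 0 ✓  L=14 even ✓  3≤5≤9 ✓
Π(2lᵢ+1) = 7×13×11 = 1001
triangle coeff Δ(3,6,5) = 1/675675
Σ_t [1,3]: t=1:−1/8640 t=2:+1/2304 t=3:−1/8640 = 7/34560
(3j)²=7/429 [(3 6 5; 0 0 0)], sign=-1
Σ_t [0,1]: t=0:+1/34560 t=1:−1/60480 = 1/80640
(3j)²=6/1001 [(3 6 5; 2 -4 2)], sign=-1
⇒ 4πI² = 14/143
I = (+1)√(14/143/(4π)) = 0.08826552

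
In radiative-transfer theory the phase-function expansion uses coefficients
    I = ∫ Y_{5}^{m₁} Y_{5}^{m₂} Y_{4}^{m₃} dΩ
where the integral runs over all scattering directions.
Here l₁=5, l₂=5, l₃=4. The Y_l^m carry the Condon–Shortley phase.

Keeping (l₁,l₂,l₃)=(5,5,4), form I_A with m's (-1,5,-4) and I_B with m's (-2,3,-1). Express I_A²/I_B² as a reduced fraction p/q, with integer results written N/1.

2/5

Shared (l₁,l₂,l₃)=(5,5,4): N and (l;000)² cancel in I_A²/I_B².
A: Δ = 6!·4!·4!/15! = 1/3153150; Racah Σ t=6..6: t=6:+1/414720 = 1/414720; ⇒ 3j(5 5 4; -1 5 -4)² = 2/429, sgn +1
B: Δ = 6!·4!·4!/15! = 1/3153150; Racah Σ t=4..6: t=4:+1/6912 t=5:−1/2880 t=6:+1/17280 = -1/6912; ⇒ 3j(5 5 4; -2 3 -1)² = 5/429, sgn +1
I_A²/I_B² = (2/429)/(5/429) = 2/5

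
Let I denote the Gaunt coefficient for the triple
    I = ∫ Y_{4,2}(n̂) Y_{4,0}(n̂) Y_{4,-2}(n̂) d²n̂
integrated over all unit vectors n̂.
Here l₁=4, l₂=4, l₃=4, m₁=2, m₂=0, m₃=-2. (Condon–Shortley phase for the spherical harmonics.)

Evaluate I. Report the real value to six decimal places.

-0.083698

m-sum 0 ✓  L=12 even ✓  0≤4≤8 ✓
Π(2lᵢ+1) = 9×9×9 = 729
triangle coeff Δ(4,4,4) = 1/450450
Σ_t [0,4]: t=0:+1/13824 t=1:−1/216 t=2:+1/64 t=3:−1/216 t=4:+1/13824 = 5/768
(3j)²=18/1001 [(4 4 4; 0 0 0)], sign=+1
Σ_t [0,2]: t=0:+1/2304 t=1:−1/216 t=2:+1/384 = -11/6912
(3j)²=11/1638 [(4 4 4; 2 0 -2)], sign=-1
⇒ 4πI² = 729/8281
I = (-1)√(729/8281/(4π)) = -0.08369845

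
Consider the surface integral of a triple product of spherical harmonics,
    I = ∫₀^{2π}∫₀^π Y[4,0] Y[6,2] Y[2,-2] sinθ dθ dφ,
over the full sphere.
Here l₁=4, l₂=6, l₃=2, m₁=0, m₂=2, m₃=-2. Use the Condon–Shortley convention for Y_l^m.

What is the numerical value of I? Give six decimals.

0.133065

Checks pass: Σm=0; 12 even; l₃=2∈[2,10].
(2·4+1)(2·6+1)(2·2+1) = 585
Δ: 8! 0! 4! / 13! → 1/6435
sum: t=4:+1/2304 = 1/2304
3j²(4 6 2; 0 0 0) = Δ·Π!·Σ² = 5/143  (sign +1)
sum: t=4:+1/13824 = 1/13824
3j²(4 6 2; 0 2 -2) = Δ·Π!·Σ² = 14/1287  (sign +1)
combine: 4πI² = 585·5/143·14/1287 = 350/1573
take √, sign +1: I = 0.13306527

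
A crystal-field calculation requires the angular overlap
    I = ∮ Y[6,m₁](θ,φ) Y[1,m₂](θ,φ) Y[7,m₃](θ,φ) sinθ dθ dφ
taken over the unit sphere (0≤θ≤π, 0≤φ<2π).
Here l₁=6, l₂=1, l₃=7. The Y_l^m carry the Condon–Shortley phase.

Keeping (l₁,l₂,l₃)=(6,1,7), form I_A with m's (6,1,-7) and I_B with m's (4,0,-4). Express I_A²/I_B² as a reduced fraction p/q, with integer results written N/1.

Shared (l₁,l₂,l₃)=(6,1,7): N and (l;000)² cancel in I_A²/I_B².
A: Δ = 0!·12!·2!/15! = 1/1365; Racah Σ t=0..0: t=0:+1/958003200 = 1/958003200; ⇒ 3j(6 1 7; 6 1 -7)² = 1/15, sgn +1
B: Δ = 0!·12!·2!/15! = 1/1365; Racah Σ t=0..0: t=0:+1/7257600 = 1/7257600; ⇒ 3j(6 1 7; 4 0 -4)² = 11/455, sgn -1
I_A²/I_B² = (1/15)/(11/455) = 91/33

91/33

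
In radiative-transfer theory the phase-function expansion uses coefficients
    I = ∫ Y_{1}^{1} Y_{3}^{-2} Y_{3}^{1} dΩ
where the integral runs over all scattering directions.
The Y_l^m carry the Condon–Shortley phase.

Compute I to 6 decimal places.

0.000000

l₁+l₂+l₃=7 is odd: 3j(l;000)=0 ⇒ I=0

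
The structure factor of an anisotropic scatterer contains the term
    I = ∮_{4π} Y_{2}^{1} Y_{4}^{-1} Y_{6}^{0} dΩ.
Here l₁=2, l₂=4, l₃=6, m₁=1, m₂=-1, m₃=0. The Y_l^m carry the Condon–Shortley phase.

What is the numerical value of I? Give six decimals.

0.174223

Rules hold: Σm=0, L=12 even, 2≤6≤6.
N = 5·9·13 = 585
Δ = 0!·4!·8!/13! = 1/6435
Racah Σ t=0..0: t=0:+1/2304 = 1/2304
⇒ 3j(2 4 6; 0 0 0)² = 5/143, sgn +1
Racah Σ t=0..0: t=0:+1/4320 = 1/4320
⇒ 3j(2 4 6; 1 -1 0)² = 8/429, sgn +1
4πI² = N·(3j₀)²·(3jₘ)² = 600/1573
I = +1·√(0.381437/4π) = 0.17422334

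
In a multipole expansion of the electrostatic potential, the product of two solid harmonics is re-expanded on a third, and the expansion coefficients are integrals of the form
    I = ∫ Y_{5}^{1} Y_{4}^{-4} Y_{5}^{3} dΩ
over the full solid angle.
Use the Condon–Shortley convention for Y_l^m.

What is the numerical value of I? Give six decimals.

-0.168084

m-sum 0 ✓  L=14 even ✓  1≤5≤9 ✓
Π(2lᵢ+1) = 11×9×11 = 1089
triangle coeff Δ(5,4,5) = 1/3153150
Σ_t [0,4]: t=0:+1/69120 t=1:−1/1728 t=2:+1/576 t=3:−1/1728 t=4:+1/69120 = 7/11520
(3j)²=2/143 [(5 4 5; 0 0 0)], sign=-1
Σ_t [0,0]: t=0:+1/27648 = 1/27648
(3j)²=10/429 [(5 4 5; 1 -4 3)], sign=+1
⇒ 4πI² = 60/169
I = (-1)√(60/169/(4π)) = -0.16808437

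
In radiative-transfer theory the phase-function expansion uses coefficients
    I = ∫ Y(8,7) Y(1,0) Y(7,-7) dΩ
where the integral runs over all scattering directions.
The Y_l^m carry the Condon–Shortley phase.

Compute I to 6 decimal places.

-0.118504

m-sum 0 ✓  L=16 even ✓  7≤7≤9 ✓
Π(2lᵢ+1) = 17×3×15 = 765
triangle coeff Δ(8,1,7) = 1/2040
Σ_t [1,1]: t=1:−1/25401600 = -1/25401600
(3j)²=8/255 [(8 1 7; 0 0 0)], sign=+1
Σ_t [1,1]: t=1:−1/87178291200 = -1/87178291200
(3j)²=1/136 [(8 1 7; 7 0 -7)], sign=-1
⇒ 4πI² = 3/17
I = (-1)√(3/17/(4π)) = -0.11850352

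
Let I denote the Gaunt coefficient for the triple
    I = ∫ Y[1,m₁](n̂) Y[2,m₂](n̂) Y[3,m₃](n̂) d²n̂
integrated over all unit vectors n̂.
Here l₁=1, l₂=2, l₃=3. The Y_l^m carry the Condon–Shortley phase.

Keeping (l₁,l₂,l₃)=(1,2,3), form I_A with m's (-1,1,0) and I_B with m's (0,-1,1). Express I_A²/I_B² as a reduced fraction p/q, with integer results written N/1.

Same 1,2,3: normalisation and zero-m 3j drop out of the ratio.
A: Δ: 0! 2! 4! / 7! → 1/105; sum: t=0:+1/12 = 1/12; 3j²(1 2 3; -1 1 0) = Δ·Π!·Σ² = 1/35  (sign -1)
B: Δ: 0! 2! 4! / 7! → 1/105; sum: t=0:+1/6 = 1/6; 3j²(1 2 3; 0 -1 1) = Δ·Π!·Σ² = 8/105  (sign +1)
I_A²/I_B² = (1/35)/(8/105) = 3/8

3/8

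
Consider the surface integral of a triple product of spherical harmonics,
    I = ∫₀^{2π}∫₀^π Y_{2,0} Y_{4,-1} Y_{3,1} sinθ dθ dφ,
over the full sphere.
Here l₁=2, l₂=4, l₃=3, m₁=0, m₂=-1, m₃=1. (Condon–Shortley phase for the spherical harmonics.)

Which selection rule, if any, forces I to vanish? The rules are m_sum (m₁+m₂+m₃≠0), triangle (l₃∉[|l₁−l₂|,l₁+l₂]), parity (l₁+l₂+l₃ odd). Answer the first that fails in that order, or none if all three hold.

parity

Σmᵢ = 0  ✓
l₃∈[|l₁−l₂|,l₁+l₂]=[2,6], have l₃=3  ✓
Σlᵢ = 9 ⇒ odd  ✗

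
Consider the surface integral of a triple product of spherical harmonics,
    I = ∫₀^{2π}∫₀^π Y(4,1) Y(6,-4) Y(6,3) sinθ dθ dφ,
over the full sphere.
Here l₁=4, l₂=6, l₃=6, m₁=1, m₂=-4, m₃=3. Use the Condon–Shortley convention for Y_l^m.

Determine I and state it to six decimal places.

m-sum 0 ✓  L=16 even ✓  2≤6≤10 ✓
Π(2lᵢ+1) = 9×13×13 = 1521
triangle coeff Δ(4,6,6) = 1/15315300
Σ_t [0,4]: t=0:+1/829440 t=1:−1/25920 t=2:+1/9216 t=3:−1/25920 t=4:+1/829440 = 7/207360
(3j)²=28/2431 [(4 6 6; 0 0 0)], sign=+1
Σ_t [0,2]: t=0:+1/207360 t=1:−1/120960 t=2:+1/967680 = -1/414720
(3j)²=21/4862 [(4 6 6; 1 -4 3)], sign=+1
⇒ 4πI² = 2646/34969
I = (+1)√(2646/34969/(4π)) = 0.07759762

0.077598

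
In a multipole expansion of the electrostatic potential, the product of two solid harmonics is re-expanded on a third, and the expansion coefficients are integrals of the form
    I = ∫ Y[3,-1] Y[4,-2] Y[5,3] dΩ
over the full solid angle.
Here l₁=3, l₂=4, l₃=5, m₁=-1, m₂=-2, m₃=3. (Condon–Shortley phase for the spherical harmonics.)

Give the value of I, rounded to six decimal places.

m-sum 0 ✓  L=12 even ✓  1≤5≤7 ✓
Π(2lᵢ+1) = 7×9×11 = 693
triangle coeff Δ(3,4,5) = 1/180180
Σ_t [0,2]: t=0:+1/576 t=1:−1/144 t=2:+1/576 = -1/288
(3j)²=20/1001 [(3 4 5; 0 0 0)], sign=+1
Σ_t [0,2]: t=0:+1/2304 t=1:−1/720 t=2:+1/5760 = -1/1280
(3j)²=27/1430 [(3 4 5; -1 -2 3)], sign=-1
⇒ 4πI² = 486/1859
I = (-1)√(486/1859/(4π)) = -0.14423595

-0.144236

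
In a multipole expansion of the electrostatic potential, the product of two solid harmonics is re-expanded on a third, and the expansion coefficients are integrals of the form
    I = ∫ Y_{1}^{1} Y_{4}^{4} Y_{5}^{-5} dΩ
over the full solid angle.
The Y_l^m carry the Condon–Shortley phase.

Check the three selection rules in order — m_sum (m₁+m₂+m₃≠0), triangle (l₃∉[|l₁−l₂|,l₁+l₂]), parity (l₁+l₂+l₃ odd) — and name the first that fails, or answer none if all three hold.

Σmᵢ = 0  ✓
l₃∈[|l₁−l₂|,l₁+l₂]=[3,5], have l₃=5  ✓
Σlᵢ = 10 ⇒ even  ✓

none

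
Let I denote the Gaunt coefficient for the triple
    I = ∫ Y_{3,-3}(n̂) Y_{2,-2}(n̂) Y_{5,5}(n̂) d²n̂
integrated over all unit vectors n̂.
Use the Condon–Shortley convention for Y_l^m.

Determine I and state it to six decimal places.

Checks pass: Σm=0; 10 even; l₃=5∈[1,5].
(2·3+1)(2·2+1)(2·5+1) = 385
Δ: 0! 6! 4! / 11! → 1/2310
sum: t=0:+1/144 = 1/144
3j²(3 2 5; 0 0 0) = Δ·Π!·Σ² = 10/231  (sign -1)
sum: t=0:+1/17280 = 1/17280
3j²(3 2 5; -3 -2 5) = Δ·Π!·Σ² = 1/11  (sign +1)
combine: 4πI² = 385·10/231·1/11 = 50/33
take √, sign -1: I = -0.34723469

-0.347235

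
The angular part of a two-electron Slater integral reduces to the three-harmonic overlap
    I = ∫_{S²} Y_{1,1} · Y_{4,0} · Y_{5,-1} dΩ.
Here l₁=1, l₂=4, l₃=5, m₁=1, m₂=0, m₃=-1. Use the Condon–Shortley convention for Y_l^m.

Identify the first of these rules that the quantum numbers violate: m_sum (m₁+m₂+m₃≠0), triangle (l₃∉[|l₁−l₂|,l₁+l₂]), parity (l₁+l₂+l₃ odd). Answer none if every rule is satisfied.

m₁+m₂+m₃ = 1 + 0 − 1 = 0  ✓
triangle: |1−4|=3 ≤ l₃=5 ≤ 1+4=5  ✓
parity: l₁+l₂+l₃ = 10 is even  ✓

none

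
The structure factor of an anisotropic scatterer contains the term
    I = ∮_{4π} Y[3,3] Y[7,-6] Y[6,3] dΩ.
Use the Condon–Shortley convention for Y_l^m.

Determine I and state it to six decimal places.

Checks pass: Σm=0; 16 even; l₃=6∈[4,10].
(2·3+1)(2·7+1)(2·6+1) = 1365
Δ: 4! 2! 10! / 17! → 1/2042040
sum: t=1:−1/207360 t=2:+1/57600 t=3:−1/207360 = 1/129600
3j²(3 7 6; 0 0 0) = Δ·Π!·Σ² = 168/12155  (sign +1)
sum: t=0:+1/17418240 = 1/17418240
3j²(3 7 6; 3 -6 3) = Δ·Π!·Σ² = 15/952  (sign -1)
combine: 4πI² = 1365·168/12155·15/952 = 945/3179
take √, sign -1: I = -0.15380332

-0.153803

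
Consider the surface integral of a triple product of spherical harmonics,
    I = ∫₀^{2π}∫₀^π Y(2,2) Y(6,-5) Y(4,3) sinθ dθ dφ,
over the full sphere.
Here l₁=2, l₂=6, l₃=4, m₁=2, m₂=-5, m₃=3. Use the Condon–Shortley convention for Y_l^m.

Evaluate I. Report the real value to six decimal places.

Checks pass: Σm=0; 12 even; l₃=4∈[4,8].
(2·2+1)(2·6+1)(2·4+1) = 585
Δ: 4! 0! 8! / 13! → 1/6435
sum: t=2:+1/2304 = 1/2304
3j²(2 6 4; 0 0 0) = Δ·Π!·Σ² = 5/143  (sign +1)
sum: t=0:+1/120960 = 1/120960
3j²(2 6 4; 2 -5 3) = Δ·Π!·Σ² = 2/39  (sign -1)
combine: 4πI² = 585·5/143·2/39 = 150/143
take √, sign -1: I = -0.28891672

-0.288917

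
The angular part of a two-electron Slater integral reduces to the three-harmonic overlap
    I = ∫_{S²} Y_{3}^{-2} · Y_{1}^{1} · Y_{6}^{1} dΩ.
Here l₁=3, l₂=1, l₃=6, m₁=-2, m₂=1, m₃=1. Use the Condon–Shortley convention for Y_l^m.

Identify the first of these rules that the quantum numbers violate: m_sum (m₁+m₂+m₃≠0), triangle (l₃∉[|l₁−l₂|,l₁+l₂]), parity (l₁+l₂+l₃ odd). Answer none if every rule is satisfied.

triangle

azimuthal sum: -2 + 1 + 1 = 0  ✓
2 ≤ 6 ≤ 4 (triangle on l)  ✗
L = 3 + 1 + 6 = 10 (even)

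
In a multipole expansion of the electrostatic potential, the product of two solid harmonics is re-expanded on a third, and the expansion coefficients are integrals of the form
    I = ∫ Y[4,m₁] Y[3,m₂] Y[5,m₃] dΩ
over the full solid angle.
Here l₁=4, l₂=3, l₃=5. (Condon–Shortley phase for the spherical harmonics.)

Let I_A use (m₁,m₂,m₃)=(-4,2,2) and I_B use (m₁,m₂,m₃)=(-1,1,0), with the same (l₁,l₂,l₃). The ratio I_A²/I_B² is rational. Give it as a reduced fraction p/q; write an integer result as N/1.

Shared (l₁,l₂,l₃)=(4,3,5): N and (l;000)² cancel in I_A²/I_B².
A: Δ = 2!·6!·4!/13! = 1/180180; Racah Σ t=2..2: t=2:+1/8640 = 1/8640; ⇒ 3j(4 3 5; -4 2 2)² = 14/1287, sgn -1
B: Δ = 2!·6!·4!/13! = 1/180180; Racah Σ t=0..2: t=0:+1/5760 t=1:−1/288 t=2:+1/288 = 1/5760; ⇒ 3j(4 3 5; -1 1 0)² = 1/12012, sgn -1
I_A²/I_B² = (14/1287)/(1/12012) = 392/3

392/3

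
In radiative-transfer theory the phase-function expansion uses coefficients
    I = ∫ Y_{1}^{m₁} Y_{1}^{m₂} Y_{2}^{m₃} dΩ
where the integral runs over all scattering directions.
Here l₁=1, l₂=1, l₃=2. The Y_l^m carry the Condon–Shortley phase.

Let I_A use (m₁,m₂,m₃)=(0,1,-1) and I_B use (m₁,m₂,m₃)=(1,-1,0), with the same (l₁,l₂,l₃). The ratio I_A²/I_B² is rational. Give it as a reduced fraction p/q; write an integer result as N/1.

Same 1,1,2: normalisation and zero-m 3j drop out of the ratio.
A: Δ: 0! 2! 2! / 5! → 1/30; sum: t=0:+1/2 = 1/2; 3j²(1 1 2; 0 1 -1) = Δ·Π!·Σ² = 1/10  (sign -1)
B: Δ: 0! 2! 2! / 5! → 1/30; sum: t=0:+1/4 = 1/4; 3j²(1 1 2; 1 -1 0) = Δ·Π!·Σ² = 1/30  (sign +1)
I_A²/I_B² = (1/10)/(1/30) = 3/1

3/1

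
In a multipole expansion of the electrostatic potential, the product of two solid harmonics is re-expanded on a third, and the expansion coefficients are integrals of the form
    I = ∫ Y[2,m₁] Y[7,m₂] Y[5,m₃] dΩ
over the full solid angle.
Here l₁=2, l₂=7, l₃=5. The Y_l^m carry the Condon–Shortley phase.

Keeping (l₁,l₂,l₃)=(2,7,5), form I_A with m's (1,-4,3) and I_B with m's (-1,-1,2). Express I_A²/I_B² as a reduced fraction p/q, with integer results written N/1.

Same 2,7,5: normalisation and zero-m 3j drop out of the ratio.
A: Δ: 4! 0! 10! / 15! → 1/15015; sum: t=1:−1/483840 = -1/483840; 3j²(2 7 5; 1 -4 3) = Δ·Π!·Σ² = 3/91  (sign -1)
B: Δ: 4! 0! 10! / 15! → 1/15015; sum: t=3:−1/181440 = -1/181440; 3j²(2 7 5; -1 -1 2) = Δ·Π!·Σ² = 32/3003  (sign +1)
I_A²/I_B² = (3/91)/(32/3003) = 99/32

99/32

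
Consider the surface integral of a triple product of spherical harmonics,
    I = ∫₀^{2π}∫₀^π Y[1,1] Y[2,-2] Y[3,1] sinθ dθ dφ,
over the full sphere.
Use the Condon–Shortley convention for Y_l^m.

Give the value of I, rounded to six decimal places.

-0.082589

Checks pass: Σm=0; 6 even; l₃=3∈[1,3].
(2·1+1)(2·2+1)(2·3+1) = 105
Δ: 0! 2! 4! / 7! → 1/105
sum: t=0:+1/4 = 1/4
3j²(1 2 3; 0 0 0) = Δ·Π!·Σ² = 3/35  (sign -1)
sum: t=0:+1/48 = 1/48
3j²(1 2 3; 1 -2 1) = Δ·Π!·Σ² = 1/105  (sign +1)
combine: 4πI² = 105·3/35·1/105 = 3/35
take √, sign -1: I = -0.08258890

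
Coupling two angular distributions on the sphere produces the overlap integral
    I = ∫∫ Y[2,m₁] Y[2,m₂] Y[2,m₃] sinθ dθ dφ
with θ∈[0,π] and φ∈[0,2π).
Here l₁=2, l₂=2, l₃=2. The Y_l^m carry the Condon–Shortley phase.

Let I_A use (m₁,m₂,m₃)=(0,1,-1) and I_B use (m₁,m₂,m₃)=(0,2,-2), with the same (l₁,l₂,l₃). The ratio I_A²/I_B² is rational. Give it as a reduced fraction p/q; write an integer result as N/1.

l's match ⇒ only the (l;m) 3-j factors differ between A and B.
A: triangle coeff Δ(2,2,2) = 1/630; Σ_t [1,2]: t=1:−1/2 t=2:+1/4 = -1/4; (3j)²=1/70 [(2 2 2; 0 1 -1)], sign=+1
B: triangle coeff Δ(2,2,2) = 1/630; Σ_t [2,2]: t=2:+1/8 = 1/8; (3j)²=2/35 [(2 2 2; 0 2 -2)], sign=+1
I_A²/I_B² = (1/70)/(2/35) = 1/4

1/4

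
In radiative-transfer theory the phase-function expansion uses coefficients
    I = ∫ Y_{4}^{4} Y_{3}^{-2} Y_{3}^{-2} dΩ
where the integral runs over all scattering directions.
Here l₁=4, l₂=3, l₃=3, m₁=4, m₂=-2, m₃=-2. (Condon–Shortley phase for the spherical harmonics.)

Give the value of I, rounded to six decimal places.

Rules hold: Σm=0, L=10 even, 1≤3≤7.
N = 9·7·7 = 441
Δ = 4!·4!·2!/11! = 1/34650
Racah Σ t=1..3: t=1:−1/72 t=2:+1/16 t=3:−1/72 = 5/144
⇒ 3j(4 3 3; 0 0 0)² = 2/77, sgn -1
Racah Σ t=0..0: t=0:+1/576 = 1/576
⇒ 3j(4 3 3; 4 -2 -2)² = 5/99, sgn -1
4πI² = N·(3j₀)²·(3jₘ)² = 70/121
I = +1·√(0.578512/4π) = 0.21456131

0.214561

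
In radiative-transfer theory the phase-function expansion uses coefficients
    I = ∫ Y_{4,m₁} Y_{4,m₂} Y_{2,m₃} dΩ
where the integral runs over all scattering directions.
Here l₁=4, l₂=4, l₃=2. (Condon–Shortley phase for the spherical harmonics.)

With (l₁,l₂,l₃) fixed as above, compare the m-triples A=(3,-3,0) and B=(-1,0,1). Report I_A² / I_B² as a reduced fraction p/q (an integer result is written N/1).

49/30

Same 4,4,2: normalisation and zero-m 3j drop out of the ratio.
A: Δ: 6! 2! 2! / 11! → 1/13860; sum: t=0:+1/720 t=1:−1/480 = -1/1440; 3j²(4 4 2; 3 -3 0) = Δ·Π!·Σ² = 7/1980  (sign -1)
B: Δ: 6! 2! 2! / 11! → 1/13860; sum: t=3:−1/72 t=4:+1/96 = -1/288; 3j²(4 4 2; -1 0 1) = Δ·Π!·Σ² = 1/462  (sign +1)
I_A²/I_B² = (7/1980)/(1/462) = 49/30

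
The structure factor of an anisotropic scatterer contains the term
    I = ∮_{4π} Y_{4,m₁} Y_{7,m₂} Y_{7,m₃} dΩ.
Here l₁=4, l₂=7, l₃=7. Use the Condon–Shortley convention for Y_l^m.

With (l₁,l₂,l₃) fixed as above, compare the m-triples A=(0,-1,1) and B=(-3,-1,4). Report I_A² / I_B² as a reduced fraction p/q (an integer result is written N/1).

128547/240625

Same 4,7,7: normalisation and zero-m 3j drop out of the ratio.
A: Δ: 4! 4! 10! / 19! → 1/58198140; sum: t=0:+1/9953280 t=1:−1/518400 t=2:+1/276480 t=3:−1/1088640 t=4:+1/46448640 = 23/25804800; 3j²(4 7 7; 0 -1 1) = Δ·Π!·Σ² = 42849/6466460  (sign +1)
B: Δ: 4! 4! 10! / 19! → 1/58198140; sum: t=3:−1/4354560 t=4:+1/11612160 = -1/6967296; 3j²(4 7 7; -3 -1 4) = Δ·Π!·Σ² = 625/50388  (sign +1)
I_A²/I_B² = (42849/6466460)/(625/50388) = 128547/240625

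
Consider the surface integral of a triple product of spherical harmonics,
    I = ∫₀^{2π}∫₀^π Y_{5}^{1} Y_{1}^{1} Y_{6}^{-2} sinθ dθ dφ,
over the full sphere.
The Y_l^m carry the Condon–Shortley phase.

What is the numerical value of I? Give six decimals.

0.216205

Rules hold: Σm=0, L=12 even, 4≤6≤6.
N = 11·3·13 = 429
Δ = 0!·10!·2!/13! = 1/858
Racah Σ t=0..0: t=0:+1/14400 = 1/14400
⇒ 3j(5 1 6; 0 0 0)² = 6/143, sgn +1
Racah Σ t=0..0: t=0:+1/34560 = 1/34560
⇒ 3j(5 1 6; 1 1 -2)² = 14/429, sgn +1
4πI² = N·(3j₀)²·(3jₘ)² = 84/143
I = +1·√(0.587413/4π) = 0.21620548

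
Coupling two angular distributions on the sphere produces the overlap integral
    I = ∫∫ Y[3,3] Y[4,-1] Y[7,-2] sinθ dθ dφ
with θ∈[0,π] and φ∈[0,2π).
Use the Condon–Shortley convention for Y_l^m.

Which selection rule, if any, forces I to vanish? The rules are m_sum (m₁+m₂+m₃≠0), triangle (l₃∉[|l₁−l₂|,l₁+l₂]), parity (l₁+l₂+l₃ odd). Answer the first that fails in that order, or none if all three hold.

Σmᵢ = 0  ✓
l₃∈[|l₁−l₂|,l₁+l₂]=[1,7], have l₃=7  ✓
Σlᵢ = 14 ⇒ even  ✓

none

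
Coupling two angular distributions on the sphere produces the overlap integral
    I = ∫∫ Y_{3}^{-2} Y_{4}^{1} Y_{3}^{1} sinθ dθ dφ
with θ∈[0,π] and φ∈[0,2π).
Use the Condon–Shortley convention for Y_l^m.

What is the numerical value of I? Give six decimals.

Rules hold: Σm=0, L=10 even, 1≤3≤7.
N = 7·9·7 = 441
Δ = 4!·2!·4!/11! = 1/34650
Racah Σ t=1..3: t=1:−1/72 t=2:+1/16 t=3:−1/72 = 5/144
⇒ 3j(3 4 3; 0 0 0)² = 2/77, sgn -1
Racah Σ t=3..4: t=3:−1/48 t=4:+1/144 = -1/72
⇒ 3j(3 4 3; -2 1 1)² = 16/693, sgn -1
4πI² = N·(3j₀)²·(3jₘ)² = 32/121
I = +1·√(0.264463/4π) = 0.14506992

0.145070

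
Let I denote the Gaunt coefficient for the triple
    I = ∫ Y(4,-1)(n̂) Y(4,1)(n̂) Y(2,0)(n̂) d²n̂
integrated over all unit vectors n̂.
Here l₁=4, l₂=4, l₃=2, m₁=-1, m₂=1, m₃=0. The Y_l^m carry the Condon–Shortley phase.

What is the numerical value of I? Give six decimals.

-0.139264

Rules hold: Σm=0, L=10 even, 0≤2≤8.
N = 9·9·5 = 405
Δ = 6!·2!·2!/11! = 1/13860
Racah Σ t=2..4: t=2:+1/192 t=3:−1/36 t=4:+1/192 = -5/288
⇒ 3j(4 4 2; 0 0 0)² = 20/693, sgn -1
Racah Σ t=3..5: t=3:−1/144 t=4:+1/48 t=5:−1/480 = 17/1440
⇒ 3j(4 4 2; -1 1 0)² = 289/13860, sgn +1
4πI² = N·(3j₀)²·(3jₘ)² = 1445/5929
I = -1·√(0.243717/4π) = -0.13926381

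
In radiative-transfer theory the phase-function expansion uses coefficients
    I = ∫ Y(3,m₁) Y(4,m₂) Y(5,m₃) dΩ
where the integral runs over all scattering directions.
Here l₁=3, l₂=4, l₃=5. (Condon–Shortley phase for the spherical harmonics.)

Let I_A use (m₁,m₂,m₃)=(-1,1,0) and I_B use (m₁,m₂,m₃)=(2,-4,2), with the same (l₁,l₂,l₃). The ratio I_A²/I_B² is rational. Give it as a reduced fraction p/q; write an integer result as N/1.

l's match ⇒ only the (l;m) 3-j factors differ between A and B.
A: triangle coeff Δ(3,4,5) = 1/180180; Σ_t [0,2]: t=0:+1/5760 t=1:−1/288 t=2:+1/288 = 1/5760; (3j)²=1/12012 [(3 4 5; -1 1 0)], sign=-1
B: triangle coeff Δ(3,4,5) = 1/180180; Σ_t [0,0]: t=0:+1/8640 = 1/8640; (3j)²=14/1287 [(3 4 5; 2 -4 2)], sign=-1
I_A²/I_B² = (1/12012)/(14/1287) = 3/392

3/392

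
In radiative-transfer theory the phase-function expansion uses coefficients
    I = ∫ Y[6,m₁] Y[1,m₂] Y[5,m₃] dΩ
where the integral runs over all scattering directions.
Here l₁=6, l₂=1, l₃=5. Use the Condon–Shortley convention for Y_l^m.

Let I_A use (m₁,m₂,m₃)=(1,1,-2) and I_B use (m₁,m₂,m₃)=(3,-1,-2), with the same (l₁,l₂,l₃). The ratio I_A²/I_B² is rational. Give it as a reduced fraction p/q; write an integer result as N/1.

Shared (l₁,l₂,l₃)=(6,1,5): N and (l;000)² cancel in I_A²/I_B².
A: Δ = 2!·10!·0!/13! = 1/858; Racah Σ t=2..2: t=2:+1/60480 = 1/60480; ⇒ 3j(6 1 5; 1 1 -2)² = 5/429, sgn -1
B: Δ = 2!·10!·0!/13! = 1/858; Racah Σ t=0..0: t=0:+1/60480 = 1/60480; ⇒ 3j(6 1 5; 3 -1 -2)² = 6/143, sgn -1
I_A²/I_B² = (5/429)/(6/143) = 5/18

5/18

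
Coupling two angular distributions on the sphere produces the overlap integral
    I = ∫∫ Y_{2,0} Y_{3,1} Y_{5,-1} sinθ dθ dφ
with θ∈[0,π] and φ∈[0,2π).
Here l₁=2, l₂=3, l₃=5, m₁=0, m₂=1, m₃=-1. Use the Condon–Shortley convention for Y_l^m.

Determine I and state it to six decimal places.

-0.227318

Checks pass: Σm=0; 10 even; l₃=5∈[1,5].
(2·2+1)(2·3+1)(2·5+1) = 385
Δ: 0! 4! 6! / 11! → 1/2310
sum: t=0:+1/144 = 1/144
3j²(2 3 5; 0 0 0) = Δ·Π!·Σ² = 10/231  (sign -1)
sum: t=0:+1/192 = 1/192
3j²(2 3 5; 0 1 -1) = Δ·Π!·Σ² = 3/77  (sign +1)
combine: 4πI² = 385·10/231·3/77 = 50/77
take √, sign -1: I = -0.22731846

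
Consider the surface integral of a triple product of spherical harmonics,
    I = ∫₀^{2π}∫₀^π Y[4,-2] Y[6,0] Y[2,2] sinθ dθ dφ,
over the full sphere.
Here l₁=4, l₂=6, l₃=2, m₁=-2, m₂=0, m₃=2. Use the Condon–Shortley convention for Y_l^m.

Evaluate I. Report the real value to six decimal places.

Checks pass: Σm=0; 12 even; l₃=2∈[2,10].
(2·4+1)(2·6+1)(2·2+1) = 585
Δ: 8! 0! 4! / 13! → 1/6435
sum: t=4:+1/2304 = 1/2304
3j²(4 6 2; 0 0 0) = Δ·Π!·Σ² = 5/143  (sign +1)
sum: t=6:+1/34560 = 1/34560
3j²(4 6 2; -2 0 2) = Δ·Π!·Σ² = 1/429  (sign +1)
combine: 4πI² = 585·5/143·1/429 = 75/1573
take √, sign +1: I = 0.06159725

0.061597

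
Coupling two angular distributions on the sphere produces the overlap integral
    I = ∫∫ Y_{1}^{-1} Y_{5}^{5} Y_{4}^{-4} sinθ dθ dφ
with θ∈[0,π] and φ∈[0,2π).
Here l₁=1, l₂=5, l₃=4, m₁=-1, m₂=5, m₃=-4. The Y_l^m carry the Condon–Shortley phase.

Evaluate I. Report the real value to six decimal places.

m-sum 0 ✓  L=10 even ✓  4≤4≤6 ✓
Π(2lᵢ+1) = 3×11×9 = 297
triangle coeff Δ(1,5,4) = 1/495
Σ_t [1,1]: t=1:−1/576 = -1/576
(3j)²=5/99 [(1 5 4; 0 0 0)], sign=-1
Σ_t [2,2]: t=2:+1/80640 = 1/80640
(3j)²=1/11 [(1 5 4; -1 5 -4)], sign=+1
⇒ 4πI² = 15/11
I = (-1)√(15/11/(4π)) = -0.32941575

-0.329416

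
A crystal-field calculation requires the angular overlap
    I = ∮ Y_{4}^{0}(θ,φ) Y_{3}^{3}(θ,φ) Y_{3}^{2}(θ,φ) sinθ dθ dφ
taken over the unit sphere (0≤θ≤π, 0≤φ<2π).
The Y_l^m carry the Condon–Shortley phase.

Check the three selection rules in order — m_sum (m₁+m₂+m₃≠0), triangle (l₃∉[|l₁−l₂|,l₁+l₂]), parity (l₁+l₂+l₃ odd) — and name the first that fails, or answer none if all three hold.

m_sum

Σmᵢ = 5  ✗
l₃∈[|l₁−l₂|,l₁+l₂]=[1,7], have l₃=3
Σlᵢ = 10 ⇒ even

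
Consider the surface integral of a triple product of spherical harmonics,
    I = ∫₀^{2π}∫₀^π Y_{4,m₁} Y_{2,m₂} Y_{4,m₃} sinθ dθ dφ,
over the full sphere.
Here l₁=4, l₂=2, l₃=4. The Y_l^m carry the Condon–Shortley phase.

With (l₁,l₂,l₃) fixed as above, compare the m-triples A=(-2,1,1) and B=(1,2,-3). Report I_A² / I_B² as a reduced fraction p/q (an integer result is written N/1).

9/14

l's match ⇒ only the (l;m) 3-j factors differ between A and B.
A: triangle coeff Δ(4,2,4) = 1/13860; Σ_t [1,2]: t=1:−1/240 t=2:+1/96 = 1/160; (3j)²=27/1540 [(4 2 4; -2 1 1)], sign=-1
B: triangle coeff Δ(4,2,4) = 1/13860; Σ_t [2,2]: t=2:+1/480 = 1/480; (3j)²=3/110 [(4 2 4; 1 2 -3)], sign=-1
I_A²/I_B² = (27/1540)/(3/110) = 9/14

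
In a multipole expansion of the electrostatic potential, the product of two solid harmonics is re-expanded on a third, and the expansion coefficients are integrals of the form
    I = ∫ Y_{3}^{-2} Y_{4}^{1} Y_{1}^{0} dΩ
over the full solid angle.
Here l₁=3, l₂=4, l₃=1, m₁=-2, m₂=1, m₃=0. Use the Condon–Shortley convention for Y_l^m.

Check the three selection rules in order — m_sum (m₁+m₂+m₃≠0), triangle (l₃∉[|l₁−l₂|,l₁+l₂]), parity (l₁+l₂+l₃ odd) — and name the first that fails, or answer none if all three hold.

m_sum

m₁+m₂+m₃ = -2 + 1 + 0 = -1  ✗
triangle: |3−4|=1 ≤ l₃=1 ≤ 3+4=7
parity: l₁+l₂+l₃ = 8 is even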